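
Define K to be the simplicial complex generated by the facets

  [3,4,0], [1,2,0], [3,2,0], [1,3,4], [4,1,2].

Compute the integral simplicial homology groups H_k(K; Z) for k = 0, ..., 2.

H_0 ≅ Z,  H_1 ≅ Z,  H_2 = 0.

Order the vertices as 0 < 1 < 2 < 3 < 4. Listing each simplex with vertices in this order, K has dimension 2 with simplices:

  0-simplices (5): [0], [1], [2], [3], [4]
  1-simplices (10): [0,1], [0,2], [0,3], [0,4], [1,2], [1,3], [1,4], [2,3], [2,4], [3,4]
  2-simplices (5): [0,1,2], [0,2,3], [0,3,4], [1,2,4], [1,3,4]

giving chain groups C_0 ≅ Z^5, C_1 ≅ Z^10, C_2 ≅ Z^5.

Boundary ∂_1: C_1 → C_0 is given by ∂[p,q] = [q] − [p].
The 5×10 boundary matrix has rank 4 and Smith normal form diag(1,1,1,1).

∂_2: C_2 → C_1 sends each 2-simplex [p,q,r] to [q,r] − [p,r] + [p,q]. For instance
  ∂[0,2,3] = [2,3] − [0,3] + [0,2],
  ∂[0,3,4] = [3,4] − [0,4] + [0,3].
The 10×5 boundary matrix has rank 5 and Smith normal form diag(1,1,1,1,1).

Reading off H_k = ker ∂_k / im ∂_{k+1}:

  H_0: rank C_0 − rank ∂_1 = 5 − 4 = 1, and the invariant factors of ∂_1 are all 1, so H_0 = Z.
  H_1: rank ker ∂_1 − rank ∂_2 = (10 − 4) − 5 = 1, and the invariant factors of ∂_2 are all 1, so H_1 = Z.
  H_2: rank ker ∂_2 − rank ∂_3 = (5 − 5) − 0 = 0, and there is no ∂_3, so H_2 = 0.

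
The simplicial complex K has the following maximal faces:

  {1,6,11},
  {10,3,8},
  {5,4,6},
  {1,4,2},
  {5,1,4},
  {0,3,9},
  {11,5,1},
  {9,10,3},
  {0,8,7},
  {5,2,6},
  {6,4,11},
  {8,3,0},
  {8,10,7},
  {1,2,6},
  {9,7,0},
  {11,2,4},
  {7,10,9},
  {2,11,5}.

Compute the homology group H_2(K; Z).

Order the vertices as 0 < 1 < 2 < 3 < 4 < 5 < 6 < 7 < 8 < 9 < 10 < 11. Listing each simplex with vertices in this order, K has dimension 2 with simplices:

  0-simplices (12): [0], [1], [2], [3], [4], [5], [6], [7], [8], [9], [10], [11]
  1-simplices (27): (27 of them)
  2-simplices (18): (18 of them)

Hence C_0 ≅ Z^12, C_1 ≅ Z^27, C_2 ≅ Z^18.

The boundary map ∂_1: C_1 → C_0 sends each edge [p,q] (with p < q) to q − p. For instance
  ∂[4,5] = [5] − [4].
The 12×27 boundary matrix has rank 10 and Smith normal form diag(1,1,1,1,1,1,1,1,1,1).

Boundary ∂_2: C_2 → C_1 maps a triangle to the signed sum of its edges. For instance
  ∂[1,5,11] = [5,11] − [1,11] + [1,5],
  ∂[0,3,9] = [3,9] − [0,9] + [0,3].
As a 27×18 matrix over Z this has rank 17, with invariant factors (1,1,1,1,1,1,1,1,1,1,1,1,1,1,1,1,2).

Now H_k = ker ∂_k / im ∂_{k+1}, so:

  H_2: rank ker ∂_2 − rank ∂_3 = (18 − 17) − 0 = 1, and there is no ∂_3, so H_2 = Z.

H_2 ≅ Z.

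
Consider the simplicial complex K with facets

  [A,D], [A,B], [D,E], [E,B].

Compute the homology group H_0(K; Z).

H_0 ≅ Z.

Take the total order A < B < D < E on the vertex set. Then K (dimension 1) consists of the simplices:

  0-simplices (4): A, B, D, E
  1-simplices (4): AB, AD, BE, DE

so the chain groups are C_0 ≅ Z^4, C_1 ≅ Z^4.

Boundary ∂_1: C_1 → C_0 maps an edge to its endpoints' difference, ∂[p,q] = q − p.
As a 4×4 matrix over Z this has rank 3, with invariant factors (1,1,1).

Now H_k = ker ∂_k / im ∂_{k+1}, so:

  H_0: rank C_0 − rank ∂_1 = 4 − 3 = 1, and the invariant factors of ∂_1 are all 1, so H_0 ≅ Z.

(K is a triangulation of the circle S^1.)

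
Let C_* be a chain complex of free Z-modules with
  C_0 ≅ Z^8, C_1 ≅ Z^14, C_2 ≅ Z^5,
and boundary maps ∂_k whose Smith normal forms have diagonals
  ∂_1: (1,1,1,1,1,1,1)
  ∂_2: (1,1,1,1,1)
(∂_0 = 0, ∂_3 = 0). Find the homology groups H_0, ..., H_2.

H_0: b_0 = 8 − 0 − 7 = 1; torsion from ∂_1 factors > 1: none. So H_0 = Z.
H_1: b_1 = 14 − 7 − 5 = 2; torsion from ∂_2 factors > 1: none. So H_1 = Z^2.
H_2: b_2 = 5 − 5 − 0 = 0; torsion from ∂_3 factors > 1: none. So H_2 = 0.

H_0 = Z,  H_1 = Z^2,  H_2 = 0.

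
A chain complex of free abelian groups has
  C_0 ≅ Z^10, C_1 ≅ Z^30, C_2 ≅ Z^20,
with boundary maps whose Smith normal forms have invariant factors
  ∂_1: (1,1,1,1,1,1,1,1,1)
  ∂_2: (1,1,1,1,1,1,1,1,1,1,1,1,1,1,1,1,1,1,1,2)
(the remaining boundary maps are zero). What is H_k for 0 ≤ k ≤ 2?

H_0: b_0 = 10 − 0 − 9 = 1; torsion from ∂_1 factors > 1: none. So H_0 = Z.
H_1: b_1 = 30 − 9 − 20 = 1; torsion from ∂_2 factors > 1: [2]. So H_1 = Z ⊕ Z_2.
H_2: b_2 = 20 − 20 − 0 = 0; torsion from ∂_3 factors > 1: none. So H_2 = 0.

H_0 = Z,  H_1 = Z ⊕ Z_2,  H_2 = 0.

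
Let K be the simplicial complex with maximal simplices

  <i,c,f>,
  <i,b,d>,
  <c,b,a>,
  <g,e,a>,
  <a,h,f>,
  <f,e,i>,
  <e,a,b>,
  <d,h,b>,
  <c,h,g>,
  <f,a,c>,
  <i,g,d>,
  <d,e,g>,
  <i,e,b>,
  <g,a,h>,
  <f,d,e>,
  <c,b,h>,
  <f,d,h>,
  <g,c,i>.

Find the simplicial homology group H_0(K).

H_0 = Z.

We work with the vertex ordering a < b < c < d < e < f < g < h < i. The simplices of K, each written with vertices in increasing order, are:

  0-simplices (9): a, b, c, d, e, f, g, h, i
  1-simplices (27): ab, ac, ae, af, ag, ah, bc, bd, be, bh, bi, cf, cg, ch, ci, de, df, dg, dh, di, ef, eg, ei, fh, fi, gh, gi
  2-simplices (18): abc, abe, acf, aeg, afh, agh, bch, bdh, bdi, bei, cfi, cgh, cgi, def, deg, dfh, dgi, efi

Hence C_0 ≅ Z^9, C_1 ≅ Z^27, C_2 ≅ Z^18.

Boundary ∂_1: C_1 → C_0 is given by ∂[p,q] = [q] − [p]. For instance
  ∂cg = g − c.
This gives a 9×27 integer matrix of rank 8; reducing to Smith normal form yields diagonal entries (1,1,1,1,1,1,1,1).

Boundary ∂_2: C_2 → C_1 acts by ∂[p,q,r] = [q,r] − [p,r] + [p,q]. For instance
  ∂bdh = dh − bh + bd,
  ∂bch = ch − bh + bc.
The resulting 27×18 matrix has rank 18, and its Smith normal form has invariant factors (1,1,1,1,1,1,1,1,1,1,1,1,1,1,1,1,1,2).

Reading off H_k = ker ∂_k / im ∂_{k+1}:

  H_0: rank C_0 − rank ∂_1 = 9 − 8 = 1, and the invariant factors of ∂_1 are all 1, so H_0 ≅ Z.

(K is a triangulation of the Klein bottle.)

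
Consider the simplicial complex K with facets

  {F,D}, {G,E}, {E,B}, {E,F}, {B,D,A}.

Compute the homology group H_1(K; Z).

Take the total order A < B < D < E < F < G on the vertex set. Then K (dimension 2) consists of the simplices:

  0-simplices (6): A, B, D, E, F, G
  1-simplices (7): AB, AD, BD, BE, DF, EF, EG
  2-simplices (1): ABD

giving chain groups C_0 ≅ Z^6, C_1 ≅ Z^7, C_2 ≅ Z^1.

∂_1: C_1 → C_0 sends each edge [p,q] (with p < q) to q − p.
The 6×7 boundary matrix has rank 5 and Smith normal form diag(1,1,1,1,1).

Boundary ∂_2: C_2 → C_1 acts by ∂[p,q,r] = [q,r] − [p,r] + [p,q]. For instance
  ∂ABD = BD − AD + AB.
The resulting 7×1 matrix has rank 1, and its Smith normal form has invariant factors (1).

Now H_k = ker ∂_k / im ∂_{k+1}, so:

  H_1: rank ker ∂_1 − rank ∂_2 = (7 − 5) − 1 = 1, and the invariant factors of ∂_2 are all 1, so H_1 = Z.

H_1 = Z.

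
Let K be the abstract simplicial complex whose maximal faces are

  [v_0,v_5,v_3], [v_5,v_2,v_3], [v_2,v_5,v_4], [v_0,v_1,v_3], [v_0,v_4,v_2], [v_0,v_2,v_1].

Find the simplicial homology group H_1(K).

H_1 = Z.

Fix the vertex order v_0 < v_1 < v_2 < v_3 < v_4 < v_5 and write every simplex with vertices in increasing order. Then dim K = 2 and the simplices of K are:

  0-simplices (6): [v_0], [v_1], [v_2], [v_3], [v_4], [v_5]
  1-simplices (12): [v_0,v_1], [v_0,v_2], [v_0,v_3], [v_0,v_4], [v_0,v_5], [v_1,v_2], [v_1,v_3], [v_2,v_3], [v_2,v_4], [v_2,v_5], [v_3,v_5], [v_4,v_5]
  2-simplices (6): [v_0,v_1,v_2], [v_0,v_1,v_3], [v_0,v_2,v_4], [v_0,v_3,v_5], [v_2,v_3,v_5], [v_2,v_4,v_5]

Hence C_0 ≅ Z^6, C_1 ≅ Z^12, C_2 ≅ Z^6.

Boundary ∂_1: C_1 → C_0 is given by ∂[p,q] = [q] − [p].
This gives a 6×12 integer matrix of rank 5; reducing to Smith normal form yields diagonal entries (1,1,1,1,1).

The boundary map ∂_2: C_2 → C_1 acts by ∂[p,q,r] = [q,r] − [p,r] + [p,q]. For instance
  ∂[v_0,v_3,v_5] = [v_3,v_5] − [v_0,v_5] + [v_0,v_3],
  ∂[v_0,v_1,v_3] = [v_1,v_3] − [v_0,v_3] + [v_0,v_1].
The 12×6 boundary matrix has rank 6 and Smith normal form diag(1,1,1,1,1,1).

Reading off H_k = ker ∂_k / im ∂_{k+1}:

  H_1: rank ker ∂_1 − rank ∂_2 = (12 − 5) − 6 = 1, and the invariant factors of ∂_2 are all 1, so H_1 = Z.

(K is a triangulation of the cylinder S^1 x I.)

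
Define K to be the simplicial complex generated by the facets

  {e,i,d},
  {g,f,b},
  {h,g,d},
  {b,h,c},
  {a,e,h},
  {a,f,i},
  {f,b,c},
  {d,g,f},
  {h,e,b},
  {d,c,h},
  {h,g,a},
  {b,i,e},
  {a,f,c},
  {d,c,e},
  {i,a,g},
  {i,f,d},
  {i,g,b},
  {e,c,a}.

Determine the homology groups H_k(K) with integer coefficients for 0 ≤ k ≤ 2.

H_0 ≅ Z,  H_1 ≅ Z ⊕ Z_2,  H_2 = 0.

Order the vertices as a < b < c < d < e < f < g < h < i. Listing each simplex with vertices in this order, K has dimension 2 with simplices:

  0-simplices (9): a, b, c, d, e, f, g, h, i
  1-simplices (27): ac, ae, af, ag, ah, ai, bc, be, bf, bg, bh, bi, cd, ce, cf, ch, de, df, dg, dh, di, eh, ei, fg, fi, gh, gi
  2-simplices (18): ace, acf, aeh, afi, agh, agi, bcf, bch, beh, bei, bfg, bgi, cde, cdh, dei, dfg, dfi, dgh

giving chain groups C_0 ≅ Z^9, C_1 ≅ Z^27, C_2 ≅ Z^18.

The boundary map ∂_1: C_1 → C_0 is given by ∂[p,q] = [q] − [p].
The 9×27 boundary matrix has rank 8 and Smith normal form diag(1,1,1,1,1,1,1,1).

∂_2: C_2 → C_1 maps a triangle to the signed sum of its edges. For instance
  ∂agh = gh − ah + ag,
  ∂bcf = cf − bf + bc.
The resulting 27×18 matrix has rank 18, and its Smith normal form has invariant factors (1,1,1,1,1,1,1,1,1,1,1,1,1,1,1,1,1,2).

From H_k ≅ ker(∂_k) / im(∂_{k+1}) we obtain:

  H_0: rank C_0 − rank ∂_1 = 9 − 8 = 1, and the invariant factors of ∂_1 are all 1, so H_0 = Z.
  H_1: rank ker ∂_1 − rank ∂_2 = (27 − 8) − 18 = 1, and ∂_2 has invariant factor 2 > 1, so H_1 = Z ⊕ Z_2.
  H_2: rank ker ∂_2 − rank ∂_3 = (18 − 18) − 0 = 0, and there is no ∂_3, so H_2 = 0.

(K is a triangulation of the Klein bottle.)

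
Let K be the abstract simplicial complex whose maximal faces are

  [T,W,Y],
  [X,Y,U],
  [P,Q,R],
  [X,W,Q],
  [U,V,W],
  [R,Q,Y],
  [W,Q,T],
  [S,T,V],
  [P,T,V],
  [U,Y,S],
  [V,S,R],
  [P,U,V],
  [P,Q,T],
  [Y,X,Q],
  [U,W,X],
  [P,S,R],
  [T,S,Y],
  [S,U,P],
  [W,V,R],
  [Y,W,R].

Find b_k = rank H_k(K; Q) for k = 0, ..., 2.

We work with the vertex ordering P < Q < R < S < T < U < V < W < X < Y. The simplices of K, each written with vertices in increasing order, are:

  0-simplices (10): P, Q, R, S, T, U, V, W, X, Y
  1-simplices (30): PQ, PR, PS, PT, PU, PV, QR, QT, QW, QX, QY, RS, RV, RW, RY, ST, SU, SV, SY, TV, TW, TY, UV, UW, UX, UY, VW, WX, WY, XY
  2-simplices (20): PQR, PQT, PRS, PSU, PTV, PUV, QRY, QTW, QWX, QXY, RSV, RVW, RWY, STV, STY, SUY, TWY, UVW, UWX, UXY

Hence C_0 ≅ Z^10, C_1 ≅ Z^30, C_2 ≅ Z^20.

The boundary map ∂_1: C_1 → C_0 is given by ∂[p,q] = [q] − [p].
This gives a 10×30 integer matrix of rank 9; reducing to Smith normal form yields diagonal entries (1,1,1,1,1,1,1,1,1).

The boundary map ∂_2: C_2 → C_1 acts by ∂[p,q,r] = [q,r] − [p,r] + [p,q]. For instance
  ∂QRY = RY − QY + QR,
  ∂PRS = RS − PS + PR.
The 30×20 boundary matrix has rank 20 and Smith normal form diag(1,1,1,1,1,1,1,1,1,1,1,1,1,1,1,1,1,1,1,2).

Reading off H_k = ker ∂_k / im ∂_{k+1}:

  H_0: rank C_0 − rank ∂_1 = 10 − 9 = 1, and the invariant factors of ∂_1 are all 1, so H_0 = Z.
  H_1: rank ker ∂_1 − rank ∂_2 = (30 − 9) − 20 = 1, and ∂_2 has invariant factor 2 > 1, so H_1 = Z ⊕ Z/2Z.
  H_2: rank ker ∂_2 − rank ∂_3 = (20 − 20) − 0 = 0, and there is no ∂_3, so H_2 = 0.

Hence the Betti numbers are b_0 = 1, b_1 = 1, b_2 = 0.

b_0 = 1, b_1 = 1, b_2 = 0.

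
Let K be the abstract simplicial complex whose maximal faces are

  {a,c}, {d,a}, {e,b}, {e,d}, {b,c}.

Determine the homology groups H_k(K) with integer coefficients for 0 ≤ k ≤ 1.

H_0 = Z,  H_1 = Z.

We work with the vertex ordering a < b < c < d < e. The simplices of K, each written with vertices in increasing order, are:

  0-simplices (5): a, b, c, d, e
  1-simplices (5): ac, ad, bc, be, de

giving chain groups C_0 ≅ Z^5, C_1 ≅ Z^5.

The boundary map ∂_1: C_1 → C_0 sends each edge [p,q] (with p < q) to q − p.
The 5×5 boundary matrix has rank 4 and Smith normal form diag(1,1,1,1).

Reading off H_k = ker ∂_k / im ∂_{k+1}:

  H_0: rank C_0 − rank ∂_1 = 5 − 4 = 1, and the invariant factors of ∂_1 are all 1, so H_0 ≅ Z.
  H_1: rank ker ∂_1 − rank ∂_2 = (5 − 4) − 0 = 1, and there is no ∂_2, so H_1 ≅ Z.

As a check, the Euler characteristic is 5 − 5 = 0, which agrees with 1 − 1 = 0.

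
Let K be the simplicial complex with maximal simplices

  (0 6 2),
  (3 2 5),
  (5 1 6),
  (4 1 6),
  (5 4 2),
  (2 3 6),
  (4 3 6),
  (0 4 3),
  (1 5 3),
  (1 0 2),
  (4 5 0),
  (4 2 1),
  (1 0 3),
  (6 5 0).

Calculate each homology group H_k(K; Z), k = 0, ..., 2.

H_0 ≅ Z,  H_1 ≅ Z^2,  H_2 ≅ Z.

Fix the vertex order 0 < 1 < 2 < 3 < 4 < 5 < 6 and write every simplex with vertices in increasing order. Then dim K = 2 and the simplices of K are:

  0-simplices (7): [0], [1], [2], [3], [4], [5], [6]
  1-simplices (21): [0,1], [0,2], [0,3], [0,4], [0,5], [0,6], [1,2], [1,3], [1,4], [1,5], [1,6], [2,3], [2,4], [2,5], [2,6], [3,4], [3,5], [3,6], [4,5], [4,6], [5,6]
  2-simplices (14): [0,1,2], [0,1,3], [0,2,6], [0,3,4], [0,4,5], [0,5,6], [1,2,4], [1,3,5], [1,4,6], [1,5,6], [2,3,5], [2,3,6], [2,4,5], [3,4,6]

so the chain groups are C_0 ≅ Z^7, C_1 ≅ Z^21, C_2 ≅ Z^14.

Boundary ∂_1: C_1 → C_0 is given by ∂[p,q] = [q] − [p]. For instance
  ∂[3,5] = [5] − [3].
As a 7×21 matrix over Z this has rank 6, with invariant factors (1,1,1,1,1,1).

Boundary ∂_2: C_2 → C_1 maps a triangle to the signed sum of its edges. For instance
  ∂[0,5,6] = [5,6] − [0,6] + [0,5],
  ∂[0,1,3] = [1,3] − [0,3] + [0,1].
As a 21×14 matrix over Z this has rank 13, with invariant factors (1,1,1,1,1,1,1,1,1,1,1,1,1).

From H_k ≅ ker(∂_k) / im(∂_{k+1}) we obtain:

  H_0: rank C_0 − rank ∂_1 = 7 − 6 = 1, and the invariant factors of ∂_1 are all 1, so H_0 = Z.
  H_1: rank ker ∂_1 − rank ∂_2 = (21 − 6) − 13 = 2, and the invariant factors of ∂_2 are all 1, so H_1 = Z^2.
  H_2: rank ker ∂_2 − rank ∂_3 = (14 − 13) − 0 = 1, and there is no ∂_3, so H_2 = Z.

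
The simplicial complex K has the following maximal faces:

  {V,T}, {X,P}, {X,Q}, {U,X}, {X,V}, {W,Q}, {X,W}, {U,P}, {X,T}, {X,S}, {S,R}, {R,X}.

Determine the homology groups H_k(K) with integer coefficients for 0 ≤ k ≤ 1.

H_0 = Z,  H_1 = Z^4.

K has 9 vertices, 12 edges.
rank ∂_0 = 0, rank ∂_1 = 8 ⇒ b_0 = 9 − 0 − 8 = 1; all invariant factors of ∂_1 are 1 so no torsion. So H_0 = Z.
rank ∂_1 = 8, rank ∂_2 = 0 ⇒ b_1 = 12 − 8 − 0 = 4. So H_1 = Z^4.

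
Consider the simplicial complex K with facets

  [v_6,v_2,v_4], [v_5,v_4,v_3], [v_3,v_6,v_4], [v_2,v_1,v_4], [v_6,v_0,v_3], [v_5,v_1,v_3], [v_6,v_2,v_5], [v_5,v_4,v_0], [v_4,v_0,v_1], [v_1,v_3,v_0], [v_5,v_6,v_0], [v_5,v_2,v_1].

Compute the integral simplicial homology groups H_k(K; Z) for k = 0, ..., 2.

Order the vertices as v_0 < v_1 < v_2 < v_3 < v_4 < v_5 < v_6. Listing each simplex with vertices in this order, K has dimension 2 with simplices:

  0-simplices (7): [v_0], [v_1], [v_2], [v_3], [v_4], [v_5], [v_6]
  1-simplices (18): (18 of them)
  2-simplices (12): (12 of them)

Hence C_0 ≅ Z^7, C_1 ≅ Z^18, C_2 ≅ Z^12.

∂_1: C_1 → C_0 sends each edge [p,q] (with p < q) to q − p. For instance
  ∂[v_1,v_5] = [v_5] − [v_1].
The resulting 7×18 matrix has rank 6, and its Smith normal form has invariant factors (1,1,1,1,1,1).

Boundary ∂_2: C_2 → C_1 sends each 2-simplex [p,q,r] to [q,r] − [p,r] + [p,q]. For instance
  ∂[v_0,v_1,v_3] = [v_1,v_3] − [v_0,v_3] + [v_0,v_1],
  ∂[v_2,v_4,v_6] = [v_4,v_6] − [v_2,v_6] + [v_2,v_4].
The resulting 18×12 matrix has rank 12, and its Smith normal form has invariant factors (1,1,1,1,1,1,1,1,1,1,1,2).

Now H_k = ker ∂_k / im ∂_{k+1}, so:

  H_0: rank C_0 − rank ∂_1 = 7 − 6 = 1, and the invariant factors of ∂_1 are all 1, so H_0 ≅ Z.
  H_1: rank ker ∂_1 − rank ∂_2 = (18 − 6) − 12 = 0, and ∂_2 has invariant factor 2 > 1, so H_1 ≅ Z/2.
  H_2: rank ker ∂_2 − rank ∂_3 = (12 − 12) − 0 = 0, and there is no ∂_3, so H_2 ≅ 0.

As a check, the Euler characteristic is 7 − 18 + 12 = 1, which agrees with 1 − 0 + 0 = 1.
(K is a triangulation of the real projective plane RP^2.)

H_0 ≅ Z,  H_1 ≅ Z/2,  H_2 = 0.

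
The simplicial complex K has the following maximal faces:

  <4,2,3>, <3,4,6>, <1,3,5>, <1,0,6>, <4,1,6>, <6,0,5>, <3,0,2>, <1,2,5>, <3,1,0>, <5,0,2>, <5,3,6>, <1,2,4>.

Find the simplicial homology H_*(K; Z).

H_0 = Z,  H_1 = Z/2,  H_2 = 0.

Fix the vertex order 0 < 1 < 2 < 3 < 4 < 5 < 6 and write every simplex with vertices in increasing order. Then dim K = 2 and the simplices of K are:

  0-simplices (7): [0], [1], [2], [3], [4], [5], [6]
  1-simplices (18): [0,1], [0,2], [0,3], [0,5], [0,6], [1,2], [1,3], [1,4], [1,5], [1,6], [2,3], [2,4], [2,5], [3,4], [3,5], [3,6], [4,6], [5,6]
  2-simplices (12): [0,1,3], [0,1,6], [0,2,3], [0,2,5], [0,5,6], [1,2,4], [1,2,5], [1,3,5], [1,4,6], [2,3,4], [3,4,6], [3,5,6]

Hence C_0 ≅ Z^7, C_1 ≅ Z^18, C_2 ≅ Z^12.

The boundary map ∂_1: C_1 → C_0 sends each edge [p,q] (with p < q) to q − p.
This gives a 7×18 integer matrix of rank 6; reducing to Smith normal form yields diagonal entries (1,1,1,1,1,1).

Boundary ∂_2: C_2 → C_1 acts by ∂[p,q,r] = [q,r] − [p,r] + [p,q]. For instance
  ∂[3,5,6] = [5,6] − [3,6] + [3,5],
  ∂[1,4,6] = [4,6] − [1,6] + [1,4].
The resulting 18×12 matrix has rank 12, and its Smith normal form has invariant factors (1,1,1,1,1,1,1,1,1,1,1,2).

From H_k ≅ ker(∂_k) / im(∂_{k+1}) we obtain:

  H_0: rank C_0 − rank ∂_1 = 7 − 6 = 1, and the invariant factors of ∂_1 are all 1, so H_0 = Z.
  H_1: rank ker ∂_1 − rank ∂_2 = (18 − 6) − 12 = 0, and ∂_2 has invariant factor 2 > 1, so H_1 = Z/2.
  H_2: rank ker ∂_2 − rank ∂_3 = (12 − 12) − 0 = 0, and there is no ∂_3, so H_2 = 0.

As a check, the Euler characteristic is 7 − 18 + 12 = 1, which agrees with 1 − 0 + 0 = 1.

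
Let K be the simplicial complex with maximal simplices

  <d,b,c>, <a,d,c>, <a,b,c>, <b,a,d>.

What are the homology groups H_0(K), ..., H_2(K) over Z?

Take the total order a < b < c < d on the vertex set. Then K (dimension 2) consists of the simplices:

  0-simplices (4): a, b, c, d
  1-simplices (6): ab, ac, ad, bc, bd, cd
  2-simplices (4): abc, abd, acd, bcd

Hence C_0 ≅ Z^4, C_1 ≅ Z^6, C_2 ≅ Z^4.

∂_1: C_1 → C_0 is given by ∂[p,q] = [q] − [p]. For instance
  ∂ab = b − a.
The 4×6 boundary matrix has rank 3 and Smith normal form diag(1,1,1).

∂_2: C_2 → C_1 sends each 2-simplex [p,q,r] to [q,r] − [p,r] + [p,q]. For instance
  ∂abd = bd − ad + ab,
  ∂acd = cd − ad + ac.
As a 6×4 matrix over Z this has rank 3, with invariant factors (1,1,1).

Reading off H_k = ker ∂_k / im ∂_{k+1}:

  H_0: rank C_0 − rank ∂_1 = 4 − 3 = 1, and the invariant factors of ∂_1 are all 1, so H_0 ≅ Z.
  H_1: rank ker ∂_1 − rank ∂_2 = (6 − 3) − 3 = 0, and the invariant factors of ∂_2 are all 1, so H_1 ≅ 0.
  H_2: rank ker ∂_2 − rank ∂_3 = (4 − 3) − 0 = 1, and there is no ∂_3, so H_2 ≅ Z.

As a check, the Euler characteristic is 4 − 6 + 4 = 2, which agrees with 1 − 0 + 1 = 2.

H_0 = Z,  H_1 = 0,  H_2 = Z.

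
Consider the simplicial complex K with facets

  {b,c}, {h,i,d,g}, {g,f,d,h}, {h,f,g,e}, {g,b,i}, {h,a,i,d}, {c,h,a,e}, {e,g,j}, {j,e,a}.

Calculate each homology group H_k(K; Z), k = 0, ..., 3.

H_0 = Z,  H_1 = Z,  H_2 = 0,  H_3 = 0.

Fix the vertex order a < b < c < d < e < f < g < h < i < j and write every simplex with vertices in increasing order. Then dim K = 3 and the simplices of K are:

  0-simplices (10): a, b, c, d, e, f, g, h, i, j
  1-simplices (25): ac, ad, ae, ah, ai, aj, bc, bg, bi, ce, ch, df, dg, dh, di, ef, eg, eh, ej, fg, fh, gh, gi, gj, hi
  2-simplices (20): ace, ach, adh, adi, aeh, aej, ahi, bgi, ceh, dfg, dfh, dgh, dgi, dhi, efg, efh, egh, egj, fgh, ghi
  3-simplices (5): aceh, adhi, dfgh, dghi, efgh

Hence C_0 ≅ Z^10, C_1 ≅ Z^25, C_2 ≅ Z^20, C_3 ≅ Z^5.

The boundary map ∂_1: C_1 → C_0 sends each edge [p,q] (with p < q) to q − p. For instance
  ∂ad = d − a.
The 10×25 boundary matrix has rank 9 and Smith normal form diag(1,1,1,1,1,1,1,1,1).

The boundary map ∂_2: C_2 → C_1 acts by ∂[p,q,r] = [q,r] − [p,r] + [p,q]. For instance
  ∂adh = dh − ah + ad,
  ∂egh = gh − eh + eg.
The resulting 25×20 matrix has rank 15, and its Smith normal form has invariant factors (1,1,1,1,1,1,1,1,1,1,1,1,1,1,1).

Boundary ∂_3: C_3 → C_2 sends each 3-simplex σ to the alternating sum Σ_i (−1)^i (σ with its i-th vertex removed). For instance
  ∂dghi = ghi − dhi + dgi − dgh,
  ∂aceh = ceh − aeh + ach − ace.
As a 20×5 matrix over Z this has rank 5, with invariant factors (1,1,1,1,1).

Reading off H_k = ker ∂_k / im ∂_{k+1}:

  H_0: rank C_0 − rank ∂_1 = 10 − 9 = 1, and the invariant factors of ∂_1 are all 1, so H_0 = Z.
  H_1: rank ker ∂_1 − rank ∂_2 = (25 − 9) − 15 = 1, and the invariant factors of ∂_2 are all 1, so H_1 = Z.
  H_2: rank ker ∂_2 − rank ∂_3 = (20 − 15) − 5 = 0, and the invariant factors of ∂_3 are all 1, so H_2 = 0.
  H_3: rank ker ∂_3 − rank ∂_4 = (5 − 5) − 0 = 0, and there is no ∂_4, so H_3 = 0.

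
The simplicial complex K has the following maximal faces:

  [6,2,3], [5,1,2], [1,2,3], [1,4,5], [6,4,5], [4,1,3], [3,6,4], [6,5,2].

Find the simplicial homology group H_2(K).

K has 6 vertices, 12 edges, 8 triangles.
rank ∂_2 = 7, rank ∂_3 = 0 ⇒ b_2 = 8 − 7 − 0 = 1. So H_2 = Z.

H_2 = Z.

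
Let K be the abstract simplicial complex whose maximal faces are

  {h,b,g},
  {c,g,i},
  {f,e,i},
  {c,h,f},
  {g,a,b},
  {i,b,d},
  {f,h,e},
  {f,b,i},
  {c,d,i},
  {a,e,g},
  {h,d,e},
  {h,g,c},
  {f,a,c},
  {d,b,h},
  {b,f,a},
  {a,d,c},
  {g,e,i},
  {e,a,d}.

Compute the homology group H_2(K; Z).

H_2 ≅ Z.

Fix the vertex order a < b < c < d < e < f < g < h < i and write every simplex with vertices in increasing order. Then dim K = 2 and the simplices of K are:

  0-simplices (9): a, b, c, d, e, f, g, h, i
  1-simplices (27): ab, ac, ad, ae, af, ag, bd, bf, bg, bh, bi, cd, cf, cg, ch, ci, de, dh, di, ef, eg, eh, ei, fh, fi, gh, gi
  2-simplices (18): abf, abg, acd, acf, ade, aeg, bdh, bdi, bfi, bgh, cdi, cfh, cgh, cgi, deh, efh, efi, egi

giving chain groups C_0 ≅ Z^9, C_1 ≅ Z^27, C_2 ≅ Z^18.

The boundary map ∂_1: C_1 → C_0 is given by ∂[p,q] = [q] − [p]. For instance
  ∂af = f − a.
As a 9×27 matrix over Z this has rank 8, with invariant factors (1,1,1,1,1,1,1,1).

The boundary map ∂_2: C_2 → C_1 maps a triangle to the signed sum of its edges. For instance
  ∂ade = de − ae + ad,
  ∂egi = gi − ei + eg.
The 27×18 boundary matrix has rank 17 and Smith normal form diag(1,1,1,1,1,1,1,1,1,1,1,1,1,1,1,1,1).

From H_k ≅ ker(∂_k) / im(∂_{k+1}) we obtain:

  H_2: rank ker ∂_2 − rank ∂_3 = (18 − 17) − 0 = 1, and there is no ∂_3, so H_2 = Z.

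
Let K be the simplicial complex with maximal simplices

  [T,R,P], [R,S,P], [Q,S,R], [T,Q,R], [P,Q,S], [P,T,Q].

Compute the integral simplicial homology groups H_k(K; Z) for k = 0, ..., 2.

H_0 ≅ Z,  H_1 = 0,  H_2 ≅ Z.

Take the total order P < Q < R < S < T on the vertex set. Then K (dimension 2) consists of the simplices:

  0-simplices (5): P, Q, R, S, T
  1-simplices (9): PQ, PR, PS, PT, QR, QS, QT, RS, RT
  2-simplices (6): PQS, PQT, PRS, PRT, QRS, QRT

so the chain groups are C_0 ≅ Z^5, C_1 ≅ Z^9, C_2 ≅ Z^6.

Boundary ∂_1: C_1 → C_0 sends each edge [p,q] (with p < q) to q − p. For instance
  ∂RT = T − R.
The 5×9 boundary matrix has rank 4 and Smith normal form diag(1,1,1,1).

∂_2: C_2 → C_1 sends each 2-simplex [p,q,r] to [q,r] − [p,r] + [p,q]. For instance
  ∂PRS = RS − PS + PR,
  ∂PRT = RT − PT + PR.
As a 9×6 matrix over Z this has rank 5, with invariant factors (1,1,1,1,1).

Now H_k = ker ∂_k / im ∂_{k+1}, so:

  H_0: rank C_0 − rank ∂_1 = 5 − 4 = 1, and the invariant factors of ∂_1 are all 1, so H_0 = Z.
  H_1: rank ker ∂_1 − rank ∂_2 = (9 − 4) − 5 = 0, and the invariant factors of ∂_2 are all 1, so H_1 = 0.
  H_2: rank ker ∂_2 − rank ∂_3 = (6 − 5) − 0 = 1, and there is no ∂_3, so H_2 = Z.

As a check, the Euler characteristic is 5 − 9 + 6 = 2, which agrees with 1 − 0 + 1 = 2.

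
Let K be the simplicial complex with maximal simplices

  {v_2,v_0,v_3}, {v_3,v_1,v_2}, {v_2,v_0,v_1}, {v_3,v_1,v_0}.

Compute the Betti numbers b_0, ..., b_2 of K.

Fix the vertex order v_0 < v_1 < v_2 < v_3 and write every simplex with vertices in increasing order. Then dim K = 2 and the simplices of K are:

  0-simplices (4): [v_0], [v_1], [v_2], [v_3]
  1-simplices (6): [v_0,v_1], [v_0,v_2], [v_0,v_3], [v_1,v_2], [v_1,v_3], [v_2,v_3]
  2-simplices (4): [v_0,v_1,v_2], [v_0,v_1,v_3], [v_0,v_2,v_3], [v_1,v_2,v_3]

so the chain groups are C_0 ≅ Z^4, C_1 ≅ Z^6, C_2 ≅ Z^4.

Boundary ∂_1: C_1 → C_0 maps an edge to its endpoints' difference, ∂[p,q] = q − p. For instance
  ∂[v_0,v_1] = [v_1] − [v_0].
As a 4×6 matrix over Z this has rank 3, with invariant factors (1,1,1).

The boundary map ∂_2: C_2 → C_1 acts by ∂[p,q,r] = [q,r] − [p,r] + [p,q]. For instance
  ∂[v_1,v_2,v_3] = [v_2,v_3] − [v_1,v_3] + [v_1,v_2],
  ∂[v_0,v_2,v_3] = [v_2,v_3] − [v_0,v_3] + [v_0,v_2].
The 6×4 boundary matrix has rank 3 and Smith normal form diag(1,1,1).

Reading off H_k = ker ∂_k / im ∂_{k+1}:

  H_0: rank C_0 − rank ∂_1 = 4 − 3 = 1, and the invariant factors of ∂_1 are all 1, so H_0 = Z.
  H_1: rank ker ∂_1 − rank ∂_2 = (6 − 3) − 3 = 0, and the invariant factors of ∂_2 are all 1, so H_1 = 0.
  H_2: rank ker ∂_2 − rank ∂_3 = (4 − 3) − 0 = 1, and there is no ∂_3, so H_2 = Z.

(K is a triangulation of the 2-sphere S^2.)

Hence the Betti numbers are b_0 = 1, b_1 = 0, b_2 = 1.

b_0 = 1, b_1 = 0, b_2 = 1.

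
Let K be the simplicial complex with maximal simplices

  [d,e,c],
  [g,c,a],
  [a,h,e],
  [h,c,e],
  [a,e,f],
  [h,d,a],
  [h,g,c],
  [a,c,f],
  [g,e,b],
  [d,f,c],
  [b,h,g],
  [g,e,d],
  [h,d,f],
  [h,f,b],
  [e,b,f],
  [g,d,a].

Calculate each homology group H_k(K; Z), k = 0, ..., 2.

Take the total order a < b < c < d < e < f < g < h on the vertex set. Then K (dimension 2) consists of the simplices:

  0-simplices (8): a, b, c, d, e, f, g, h
  1-simplices (24): ac, ad, ae, af, ag, ah, be, bf, bg, bh, cd, ce, cf, cg, ch, de, df, dg, dh, ef, eg, eh, fh, gh
  2-simplices (16): acf, acg, adg, adh, aef, aeh, bef, beg, bfh, bgh, cde, cdf, ceh, cgh, deg, dfh

so the chain groups are C_0 ≅ Z^8, C_1 ≅ Z^24, C_2 ≅ Z^16.

∂_1: C_1 → C_0 is given by ∂[p,q] = [q] − [p]. For instance
  ∂ag = g − a.
As a 8×24 matrix over Z this has rank 7, with invariant factors (1,1,1,1,1,1,1).

Boundary ∂_2: C_2 → C_1 maps a triangle to the signed sum of its edges. For instance
  ∂ceh = eh − ch + ce,
  ∂adh = dh − ah + ad.
The resulting 24×16 matrix has rank 15, and its Smith normal form has invariant factors (1,1,1,1,1,1,1,1,1,1,1,1,1,1,1).

Now H_k = ker ∂_k / im ∂_{k+1}, so:

  H_0: rank C_0 − rank ∂_1 = 8 − 7 = 1, and the invariant factors of ∂_1 are all 1, so H_0 = Z.
  H_1: rank ker ∂_1 − rank ∂_2 = (24 − 7) − 15 = 2, and the invariant factors of ∂_2 are all 1, so H_1 = Z^2.
  H_2: rank ker ∂_2 − rank ∂_3 = (16 − 15) − 0 = 1, and there is no ∂_3, so H_2 = Z.

H_0 ≅ Z,  H_1 ≅ Z^2,  H_2 ≅ Z.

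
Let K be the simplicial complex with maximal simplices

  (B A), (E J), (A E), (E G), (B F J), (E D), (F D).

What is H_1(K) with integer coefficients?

Take the total order A < B < D < E < F < G < J on the vertex set. Then K (dimension 2) consists of the simplices:

  0-simplices (7): A, B, D, E, F, G, J
  1-simplices (9): AB, AE, BF, BJ, DE, DF, EG, EJ, FJ
  2-simplices (1): BFJ

so the chain groups are C_0 ≅ Z^7, C_1 ≅ Z^9, C_2 ≅ Z^1.

The boundary map ∂_1: C_1 → C_0 is given by ∂[p,q] = [q] − [p]. For instance
  ∂BF = F − B.
This gives a 7×9 integer matrix of rank 6; reducing to Smith normal form yields diagonal entries (1,1,1,1,1,1).

The boundary map ∂_2: C_2 → C_1 acts by ∂[p,q,r] = [q,r] − [p,r] + [p,q]. For instance
  ∂BFJ = FJ − BJ + BF.
This gives a 9×1 integer matrix of rank 1; reducing to Smith normal form yields diagonal entries (1).

Now H_k = ker ∂_k / im ∂_{k+1}, so:

  H_1: rank ker ∂_1 − rank ∂_2 = (9 − 6) − 1 = 2, and the invariant factors of ∂_2 are all 1, so H_1 = Z^2.

H_1 = Z^2.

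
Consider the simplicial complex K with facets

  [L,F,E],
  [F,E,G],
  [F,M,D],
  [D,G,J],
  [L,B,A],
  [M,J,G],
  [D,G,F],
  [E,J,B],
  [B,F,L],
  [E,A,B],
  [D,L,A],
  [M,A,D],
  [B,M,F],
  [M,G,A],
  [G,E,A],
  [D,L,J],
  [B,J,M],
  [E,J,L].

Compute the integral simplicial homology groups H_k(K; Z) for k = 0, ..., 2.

H_0 ≅ Z,  H_1 ≅ Z ⊕ Z/2Z,  H_2 = 0.

Take the total order A < B < D < E < F < G < J < L < M on the vertex set. Then K (dimension 2) consists of the simplices:

  0-simplices (9): A, B, D, E, F, G, J, L, M
  1-simplices (27): AB, AD, AE, AG, AL, AM, BE, BF, BJ, BL, BM, DF, DG, DJ, DL, DM, EF, EG, EJ, EL, FG, FL, FM, GJ, GM, JL, JM
  2-simplices (18): ABE, ABL, ADL, ADM, AEG, AGM, BEJ, BFL, BFM, BJM, DFG, DFM, DGJ, DJL, EFG, EFL, EJL, GJM

so the chain groups are C_0 ≅ Z^9, C_1 ≅ Z^27, C_2 ≅ Z^18.

∂_1: C_1 → C_0 is given by ∂[p,q] = [q] − [p]. For instance
  ∂AD = D − A.
This gives a 9×27 integer matrix of rank 8; reducing to Smith normal form yields diagonal entries (1,1,1,1,1,1,1,1).

Boundary ∂_2: C_2 → C_1 sends each 2-simplex [p,q,r] to [q,r] − [p,r] + [p,q]. For instance
  ∂ADM = DM − AM + AD,
  ∂DFM = FM − DM + DF.
The 27×18 boundary matrix has rank 18 and Smith normal form diag(1,1,1,1,1,1,1,1,1,1,1,1,1,1,1,1,1,2).

Reading off H_k = ker ∂_k / im ∂_{k+1}:

  H_0: rank C_0 − rank ∂_1 = 9 − 8 = 1, and the invariant factors of ∂_1 are all 1, so H_0 = Z.
  H_1: rank ker ∂_1 − rank ∂_2 = (27 − 8) − 18 = 1, and ∂_2 has invariant factor 2 > 1, so H_1 = Z ⊕ Z/2Z.
  H_2: rank ker ∂_2 − rank ∂_3 = (18 − 18) − 0 = 0, and there is no ∂_3, so H_2 = 0.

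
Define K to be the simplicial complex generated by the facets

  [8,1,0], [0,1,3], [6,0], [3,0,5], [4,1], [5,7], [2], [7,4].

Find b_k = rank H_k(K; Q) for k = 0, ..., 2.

We work with the vertex ordering 0 < 1 < 2 < 3 < 4 < 5 < 6 < 7 < 8. The simplices of K, each written with vertices in increasing order, are:

  0-simplices (9): [0], [1], [2], [3], [4], [5], [6], [7], [8]
  1-simplices (11): [0,1], [0,3], [0,5], [0,6], [0,8], [1,3], [1,4], [1,8], [3,5], [4,7], [5,7]
  2-simplices (3): [0,1,3], [0,1,8], [0,3,5]

Hence C_0 ≅ Z^9, C_1 ≅ Z^11, C_2 ≅ Z^3.

Boundary ∂_1: C_1 → C_0 is given by ∂[p,q] = [q] − [p]. For instance
  ∂[0,5] = [5] − [0].
This gives a 9×11 integer matrix of rank 7; reducing to Smith normal form yields diagonal entries (1,1,1,1,1,1,1).

Boundary ∂_2: C_2 → C_1 maps a triangle to the signed sum of its edges. For instance
  ∂[0,1,8] = [1,8] − [0,8] + [0,1],
  ∂[0,3,5] = [3,5] − [0,5] + [0,3].
The resulting 11×3 matrix has rank 3, and its Smith normal form has invariant factors (1,1,1).

Computing H_k = (kernel of ∂_k) / (image of ∂_{k+1}):

  H_0: rank C_0 − rank ∂_1 = 9 − 7 = 2, and the invariant factors of ∂_1 are all 1, so H_0 ≅ Z^2.
  H_1: rank ker ∂_1 − rank ∂_2 = (11 − 7) − 3 = 1, and the invariant factors of ∂_2 are all 1, so H_1 ≅ Z.
  H_2: rank ker ∂_2 − rank ∂_3 = (3 − 3) − 0 = 0, and there is no ∂_3, so H_2 ≅ 0.

Hence the Betti numbers are b_0 = 2, b_1 = 1, b_2 = 0.

b_0 = 2, b_1 = 1, b_2 = 0.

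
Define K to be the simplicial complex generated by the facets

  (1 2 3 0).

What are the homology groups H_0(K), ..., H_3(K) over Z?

H_0 = Z,  H_1 = 0,  H_2 = 0,  H_3 = 0.

Order the vertices as 0 < 1 < 2 < 3. Listing each simplex with vertices in this order, K has dimension 3 with simplices:

  0-simplices (4): [0], [1], [2], [3]
  1-simplices (6): [0,1], [0,2], [0,3], [1,2], [1,3], [2,3]
  2-simplices (4): [0,1,2], [0,1,3], [0,2,3], [1,2,3]
  3-simplices (1): [0,1,2,3]

giving chain groups C_0 ≅ Z^4, C_1 ≅ Z^6, C_2 ≅ Z^4, C_3 ≅ Z^1.

The boundary map ∂_1: C_1 → C_0 sends each edge [p,q] (with p < q) to q − p. For instance
  ∂[0,2] = [2] − [0].
The resulting 4×6 matrix has rank 3, and its Smith normal form has invariant factors (1,1,1).

The boundary map ∂_2: C_2 → C_1 sends each 2-simplex [p,q,r] to [q,r] − [p,r] + [p,q]. For instance
  ∂[0,1,3] = [1,3] − [0,3] + [0,1],
  ∂[1,2,3] = [2,3] − [1,3] + [1,2].
This gives a 6×4 integer matrix of rank 3; reducing to Smith normal form yields diagonal entries (1,1,1).

The boundary map ∂_3: C_3 → C_2 sends each 3-simplex σ to the alternating sum Σ_i (−1)^i (σ with its i-th vertex removed). For instance
  ∂[0,1,2,3] = [1,2,3] − [0,2,3] + [0,1,3] − [0,1,2].
This gives a 4×1 integer matrix of rank 1; reducing to Smith normal form yields diagonal entries (1).

From H_k ≅ ker(∂_k) / im(∂_{k+1}) we obtain:

  H_0: rank C_0 − rank ∂_1 = 4 − 3 = 1, and the invariant factors of ∂_1 are all 1, so H_0 = Z.
  H_1: rank ker ∂_1 − rank ∂_2 = (6 − 3) − 3 = 0, and the invariant factors of ∂_2 are all 1, so H_1 = 0.
  H_2: rank ker ∂_2 − rank ∂_3 = (4 − 3) − 1 = 0, and the invariant factors of ∂_3 are all 1, so H_2 = 0.
  H_3: rank ker ∂_3 − rank ∂_4 = (1 − 1) − 0 = 0, and there is no ∂_4, so H_3 = 0.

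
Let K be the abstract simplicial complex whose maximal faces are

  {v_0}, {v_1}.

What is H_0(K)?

Take the total order v_0 < v_1 on the vertex set. Then K (dimension 0) consists of the simplices:

  0-simplices (2): [v_0], [v_1]

so the chain groups are C_0 ≅ Z^2.

Now H_k = ker ∂_k / im ∂_{k+1}, so:

  H_0: rank C_0 − rank ∂_1 = 2 − 0 = 2, and there is no ∂_1, so H_0 = Z^2.

(K is a triangulation of a set of 2 points.)

H_0 ≅ Z^2.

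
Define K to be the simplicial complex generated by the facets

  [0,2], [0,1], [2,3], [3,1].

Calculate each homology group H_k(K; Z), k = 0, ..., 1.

Order the vertices as 0 < 1 < 2 < 3. Listing each simplex with vertices in this order, K has dimension 1 with simplices:

  0-simplices (4): [0], [1], [2], [3]
  1-simplices (4): [0,1], [0,2], [1,3], [2,3]

Hence C_0 ≅ Z^4, C_1 ≅ Z^4.

The boundary map ∂_1: C_1 → C_0 is given by ∂[p,q] = [q] − [p]. For instance
  ∂[0,1] = [1] − [0].
This gives a 4×4 integer matrix of rank 3; reducing to Smith normal form yields diagonal entries (1,1,1).

Reading off H_k = ker ∂_k / im ∂_{k+1}:

  H_0: rank C_0 − rank ∂_1 = 4 − 3 = 1, and the invariant factors of ∂_1 are all 1, so H_0 ≅ Z.
  H_1: rank ker ∂_1 − rank ∂_2 = (4 − 3) − 0 = 1, and there is no ∂_2, so H_1 ≅ Z.

H_0 = Z,  H_1 = Z.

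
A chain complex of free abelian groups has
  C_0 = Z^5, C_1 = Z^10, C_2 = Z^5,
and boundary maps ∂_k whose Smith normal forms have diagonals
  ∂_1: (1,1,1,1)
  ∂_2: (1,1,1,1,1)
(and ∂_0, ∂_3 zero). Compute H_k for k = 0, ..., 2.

H_0 ≅ Z,  H_1 ≅ Z,  H_2 = 0.

H_0: b_0 = 5 − 0 − 4 = 1; torsion from ∂_1 factors > 1: none. So H_0 ≅ Z.
H_1: b_1 = 10 − 4 − 5 = 1; torsion from ∂_2 factors > 1: none. So H_1 ≅ Z.
H_2: b_2 = 5 − 5 − 0 = 0; torsion from ∂_3 factors > 1: none. So H_2 ≅ 0.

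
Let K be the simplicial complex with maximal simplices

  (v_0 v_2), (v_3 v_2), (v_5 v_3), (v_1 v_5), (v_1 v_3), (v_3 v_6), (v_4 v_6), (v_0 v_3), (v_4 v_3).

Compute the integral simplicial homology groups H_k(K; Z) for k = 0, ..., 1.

H_0 ≅ Z,  H_1 ≅ Z^3.

Order the vertices as v_0 < v_1 < v_2 < v_3 < v_4 < v_5 < v_6. Listing each simplex with vertices in this order, K has dimension 1 with simplices:

  0-simplices (7): [v_0], [v_1], [v_2], [v_3], [v_4], [v_5], [v_6]
  1-simplices (9): [v_0,v_2], [v_0,v_3], [v_1,v_3], [v_1,v_5], [v_2,v_3], [v_3,v_4], [v_3,v_5], [v_3,v_6], [v_4,v_6]

so the chain groups are C_0 ≅ Z^7, C_1 ≅ Z^9.

Boundary ∂_1: C_1 → C_0 maps an edge to its endpoints' difference, ∂[p,q] = q − p. For instance
  ∂[v_4,v_6] = [v_6] − [v_4].
This gives a 7×9 integer matrix of rank 6; reducing to Smith normal form yields diagonal entries (1,1,1,1,1,1).

Reading off H_k = ker ∂_k / im ∂_{k+1}:

  H_0: rank C_0 − rank ∂_1 = 7 − 6 = 1, and the invariant factors of ∂_1 are all 1, so H_0 = Z.
  H_1: rank ker ∂_1 − rank ∂_2 = (9 − 6) − 0 = 3, and there is no ∂_2, so H_1 = Z^3.

(K is a triangulation of a wedge of 3 circles.)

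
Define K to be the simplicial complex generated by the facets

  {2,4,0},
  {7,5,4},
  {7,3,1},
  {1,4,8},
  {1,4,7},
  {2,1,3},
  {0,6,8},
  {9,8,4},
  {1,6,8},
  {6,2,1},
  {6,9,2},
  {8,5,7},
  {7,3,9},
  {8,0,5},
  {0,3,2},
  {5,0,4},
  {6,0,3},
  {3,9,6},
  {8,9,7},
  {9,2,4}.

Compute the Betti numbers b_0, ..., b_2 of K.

Take the total order 0 < 1 < 2 < 3 < 4 < 5 < 6 < 7 < 8 < 9 on the vertex set. Then K (dimension 2) consists of the simplices:

  0-simplices (10): [0], [1], [2], [3], [4], [5], [6], [7], [8], [9]
  1-simplices (30): (30 of them)
  2-simplices (20): (20 of them)

giving chain groups C_0 ≅ Z^10, C_1 ≅ Z^30, C_2 ≅ Z^20.

∂_1: C_1 → C_0 maps an edge to its endpoints' difference, ∂[p,q] = q − p.
This gives a 10×30 integer matrix of rank 9; reducing to Smith normal form yields diagonal entries (1,1,1,1,1,1,1,1,1).

Boundary ∂_2: C_2 → C_1 maps a triangle to the signed sum of its edges. For instance
  ∂[7,8,9] = [8,9] − [7,9] + [7,8],
  ∂[3,6,9] = [6,9] − [3,9] + [3,6].
This gives a 30×20 integer matrix of rank 20; reducing to Smith normal form yields diagonal entries (1,1,1,1,1,1,1,1,1,1,1,1,1,1,1,1,1,1,1,2).

From H_k ≅ ker(∂_k) / im(∂_{k+1}) we obtain:

  H_0: rank C_0 − rank ∂_1 = 10 − 9 = 1, and the invariant factors of ∂_1 are all 1, so H_0 = Z.
  H_1: rank ker ∂_1 − rank ∂_2 = (30 − 9) − 20 = 1, and ∂_2 has invariant factor 2 > 1, so H_1 = Z ⊕ Z/2Z.
  H_2: rank ker ∂_2 − rank ∂_3 = (20 − 20) − 0 = 0, and there is no ∂_3, so H_2 = 0.

(K is a triangulation of the Klein bottle.)

Hence the Betti numbers are b_0 = 1, b_1 = 1, b_2 = 0.

b_0 = 1, b_1 = 1, b_2 = 0.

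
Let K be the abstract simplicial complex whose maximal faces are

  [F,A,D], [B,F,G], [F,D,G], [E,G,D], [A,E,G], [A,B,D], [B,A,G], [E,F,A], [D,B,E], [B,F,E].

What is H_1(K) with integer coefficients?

We work with the vertex ordering A < B < D < E < F < G. The simplices of K, each written with vertices in increasing order, are:

  0-simplices (6): A, B, D, E, F, G
  1-simplices (15): AB, AD, AE, AF, AG, BD, BE, BF, BG, DE, DF, DG, EF, EG, FG
  2-simplices (10): ABD, ABG, ADF, AEF, AEG, BDE, BEF, BFG, DEG, DFG

so the chain groups are C_0 ≅ Z^6, C_1 ≅ Z^15, C_2 ≅ Z^10.

∂_1: C_1 → C_0 maps an edge to its endpoints' difference, ∂[p,q] = q − p.
The 6×15 boundary matrix has rank 5 and Smith normal form diag(1,1,1,1,1).

The boundary map ∂_2: C_2 → C_1 acts by ∂[p,q,r] = [q,r] − [p,r] + [p,q]. For instance
  ∂ABG = BG − AG + AB,
  ∂ABD = BD − AD + AB.
This gives a 15×10 integer matrix of rank 10; reducing to Smith normal form yields diagonal entries (1,1,1,1,1,1,1,1,1,2).

Now H_k = ker ∂_k / im ∂_{k+1}, so:

  H_1: rank ker ∂_1 − rank ∂_2 = (15 − 5) − 10 = 0, and ∂_2 has invariant factor 2 > 1, so H_1 = Z/2.

H_1 = Z/2.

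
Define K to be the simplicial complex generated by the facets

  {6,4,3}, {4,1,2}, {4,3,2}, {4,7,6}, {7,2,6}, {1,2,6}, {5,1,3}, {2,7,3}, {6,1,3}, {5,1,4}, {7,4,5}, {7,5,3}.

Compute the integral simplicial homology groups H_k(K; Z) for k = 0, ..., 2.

Take the total order 1 < 2 < 3 < 4 < 5 < 6 < 7 on the vertex set. Then K (dimension 2) consists of the simplices:

  0-simplices (7): [1], [2], [3], [4], [5], [6], [7]
  1-simplices (18): [1,2], [1,3], [1,4], [1,5], [1,6], [2,3], [2,4], [2,6], [2,7], [3,4], [3,5], [3,6], [3,7], [4,5], [4,6], [4,7], [5,7], [6,7]
  2-simplices (12): [1,2,4], [1,2,6], [1,3,5], [1,3,6], [1,4,5], [2,3,4], [2,3,7], [2,6,7], [3,4,6], [3,5,7], [4,5,7], [4,6,7]

so the chain groups are C_0 ≅ Z^7, C_1 ≅ Z^18, C_2 ≅ Z^12.

Boundary ∂_1: C_1 → C_0 is given by ∂[p,q] = [q] − [p].
The resulting 7×18 matrix has rank 6, and its Smith normal form has invariant factors (1,1,1,1,1,1).

∂_2: C_2 → C_1 sends each 2-simplex [p,q,r] to [q,r] − [p,r] + [p,q]. For instance
  ∂[1,3,5] = [3,5] − [1,5] + [1,3],
  ∂[4,6,7] = [6,7] − [4,7] + [4,6].
The 18×12 boundary matrix has rank 12 and Smith normal form diag(1,1,1,1,1,1,1,1,1,1,1,2).

From H_k ≅ ker(∂_k) / im(∂_{k+1}) we obtain:

  H_0: rank C_0 − rank ∂_1 = 7 − 6 = 1, and the invariant factors of ∂_1 are all 1, so H_0 = Z.
  H_1: rank ker ∂_1 − rank ∂_2 = (18 − 6) − 12 = 0, and ∂_2 has invariant factor 2 > 1, so H_1 = Z/2.
  H_2: rank ker ∂_2 − rank ∂_3 = (12 − 12) − 0 = 0, and there is no ∂_3, so H_2 = 0.

H_0 = Z,  H_1 = Z/2,  H_2 = 0.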